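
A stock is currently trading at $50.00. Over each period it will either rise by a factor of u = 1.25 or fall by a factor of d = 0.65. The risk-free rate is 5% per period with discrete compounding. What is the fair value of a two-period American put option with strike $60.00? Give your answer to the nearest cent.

$12.64

Risk-neutral probability p = (1 + 0.05 − 0.65)/(1.25 − 0.65) = 0.4000/0.6000 = 0.6667
Terminal stock prices: S_uu = 78.12, S_ud = 40.62, S_dd = 21.13
Terminal payoffs (K − S): max(-18.12, 0) = 0, max(19.38, 0) = 19.38, max(38.88, 0) = 38.88
Node u (S = 62.5): continuation = 1/1.05·[0.6667·0.0000 + 0.3333·19.3750] = 6.1508; exercise value = 0.0000 ≤ continuation, so V_u = 6.1508
Node d (S = 32.5): continuation = 1/1.05·[0.6667·19.3750 + 0.3333·38.8750] = 24.6429; exercise value = 27.5000 > continuation, so V_d = 27.5000 (exercise)
Node 0 (S = 50): continuation = 1/1.05·[0.6667·6.1508 + 0.3333·27.5000] = 12.6354; exercise value = 10.0000 ≤ continuation, so V_0 = 12.6354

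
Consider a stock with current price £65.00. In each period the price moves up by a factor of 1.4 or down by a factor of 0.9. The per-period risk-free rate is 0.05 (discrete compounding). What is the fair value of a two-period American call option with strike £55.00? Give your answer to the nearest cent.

£16.16

Risk-neutral probability p = (1 + 0.05 − 0.9)/(1.4 − 0.9) = 0.1500/0.5000 = 0.3000
Terminal stock prices: S_uu = 127.4, S_ud = 81.9, S_dd = 52.65
Terminal payoffs (S − K): max(72.4, 0) = 72.4, max(26.9, 0) = 26.9, max(-2.35, 0) = 0
Node u (S = 91): continuation = 1/1.05·[0.3000·72.4000 + 0.7000·26.9000] = 38.6190; exercise value = 36.0000 ≤ continuation, so V_u = 38.6190
Node d (S = 58.5): continuation = 1/1.05·[0.3000·26.9000 + 0.7000·0.0000] = 7.6857; exercise value = 3.5000 ≤ continuation, so V_d = 7.6857
Node 0 (S = 65): continuation = 1/1.05·[0.3000·38.6190 + 0.7000·7.6857] = 16.1578; exercise value = 10.0000 ≤ continuation, so V_0 = 16.1578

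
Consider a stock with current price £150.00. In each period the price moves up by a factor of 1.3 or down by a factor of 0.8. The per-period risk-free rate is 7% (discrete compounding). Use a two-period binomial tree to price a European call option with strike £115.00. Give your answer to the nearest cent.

Risk-neutral probability p = (1 + 0.07 − 0.8)/(1.3 − 0.8) = 0.2700/0.5000 = 0.5400
Terminal stock prices: S_uu = 253.5, S_ud = 156, S_dd = 96
Terminal payoffs (S − K): max(138.5, 0) = 138.5, max(41, 0) = 41, max(-19, 0) = 0
Node u (S = 195): V_u = 1/1.07·[0.5400·138.5000 + 0.4600·41.0000] = 87.5234
Node d (S = 120): V_d = 1/1.07·[0.5400·41.0000 + 0.4600·0.0000] = 20.6916
Node 0 (S = 150): V_0 = 1/1.07·[0.5400·87.5234 + 0.4600·20.6916] = 53.0661

£53.07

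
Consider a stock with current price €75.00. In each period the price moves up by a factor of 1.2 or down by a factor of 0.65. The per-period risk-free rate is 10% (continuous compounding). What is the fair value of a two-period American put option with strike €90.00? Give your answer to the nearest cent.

€15.00

Risk-neutral probability p = (e^0.1 − 0.65)/(1.2 − 0.65) = 0.4552/0.5500 = 0.8276
Terminal stock prices: S_uu = 108, S_ud = 58.5, S_dd = 31.69
Terminal payoffs (K − S): max(-18, 0) = 0, max(31.5, 0) = 31.5, max(58.31, 0) = 58.31
Node u (S = 90): continuation = e^(−0.1)·[0.8276·0.0000 + 0.1724·31.5000] = 4.9143; exercise value = 0.0000 ≤ continuation, so V_u = 4.9143
Node d (S = 48.75): continuation = e^(−0.1)·[0.8276·31.5000 + 0.1724·58.3125] = 32.6854; exercise value = 41.2500 > continuation, so V_d = 41.2500 (exercise)
Node 0 (S = 75): continuation = e^(−0.1)·[0.8276·4.9143 + 0.1724·41.2500] = 10.1153; exercise value = 15.0000 > continuation, so V_0 = 15.0000 (exercise)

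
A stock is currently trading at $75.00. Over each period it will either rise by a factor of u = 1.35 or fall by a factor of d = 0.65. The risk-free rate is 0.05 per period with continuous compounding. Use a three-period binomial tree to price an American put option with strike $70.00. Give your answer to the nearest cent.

Risk-neutral probability p = (e^0.05 − 0.65)/(1.35 − 0.65) = 0.4013/0.7000 = 0.5732
Terminal stock prices: S_uuu = 184.5, S_uud = 88.85, S_udd = 42.78, S_ddd = 20.6
Terminal payoffs (K − S): max(-114.5, 0) = 0, max(-18.85, 0) = 0, max(27.22, 0) = 27.22, max(49.4, 0) = 49.4
Node uu (S = 136.7): continuation = e^(−0.05)·[0.5732·0.0000 + 0.4268·0.0000] = 0.0000; exercise value = 0.0000 ≤ continuation, so V_uu = 0.0000
Node ud (S = 65.81): continuation = e^(−0.05)·[0.5732·0.0000 + 0.4268·27.2219] = 11.0505; exercise value = 4.1875 ≤ continuation, so V_ud = 11.0505
Node dd (S = 31.69): continuation = e^(−0.05)·[0.5732·27.2219 + 0.4268·49.4031] = 34.8986; exercise value = 38.3125 > continuation, so V_dd = 38.3125 (exercise)
Node u (S = 101.2): continuation = e^(−0.05)·[0.5732·0.0000 + 0.4268·11.0505] = 4.4859; exercise value = 0.0000 ≤ continuation, so V_u = 4.4859
Node d (S = 48.75): continuation = e^(−0.05)·[0.5732·11.0505 + 0.4268·38.3125] = 21.5784; exercise value = 21.2500 ≤ continuation, so V_d = 21.5784
Node 0 (S = 75): continuation = e^(−0.05)·[0.5732·4.4859 + 0.4268·21.5784] = 11.2057; exercise value = 0.0000 ≤ continuation, so V_0 = 11.2057

$11.21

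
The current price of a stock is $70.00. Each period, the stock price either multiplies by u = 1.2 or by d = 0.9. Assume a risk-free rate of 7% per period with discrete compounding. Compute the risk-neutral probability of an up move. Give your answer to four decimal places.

p = 0.5667

Risk-neutral probability p = (1 + 0.07 − 0.9)/(1.2 − 0.9) = 0.1700/0.3000 = 0.5667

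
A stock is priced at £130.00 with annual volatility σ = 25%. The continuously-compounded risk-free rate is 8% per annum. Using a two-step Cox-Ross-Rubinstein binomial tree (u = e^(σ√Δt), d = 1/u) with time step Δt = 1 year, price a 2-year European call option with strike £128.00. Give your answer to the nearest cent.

CRR parameters: u = e^(σ√Δt) = e^(0.25·√1) = 1.2840, d = 1/u = 0.7788
Per-period rate: rΔt = 0.08·1 = 0.08, so R = e^0.08 = 1.0833
Risk-neutral probability p = (e^0.08 − 0.7788)/(1.2840 − 0.7788) = 0.3045/0.5052 = 0.6027
Terminal stock prices: S_uu = 214.3, S_ud = 130, S_dd = 78.85
Terminal payoffs (S − K): max(86.33, 0) = 86.33, max(2, 0) = 2, max(-49.15, 0) = 0
Node u (S = 166.9): V_u = e^(−0.08)·[0.6027·86.3338 + 0.3973·2.0000] = 48.7644
Node d (S = 101.2): V_d = e^(−0.08)·[0.6027·2.0000 + 0.3973·0.0000] = 1.1127
Node 0 (S = 130): V_0 = e^(−0.08)·[0.6027·48.7644 + 0.3973·1.1127] = 27.5377

£27.54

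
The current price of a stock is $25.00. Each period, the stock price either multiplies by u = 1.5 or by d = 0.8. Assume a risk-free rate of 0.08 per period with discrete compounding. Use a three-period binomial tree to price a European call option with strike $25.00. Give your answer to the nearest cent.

$7.59

Risk-neutral probability p = (1 + 0.08 − 0.8)/(1.5 − 0.8) = 0.2800/0.7000 = 0.4000
Terminal stock prices: S_uuu = 84.38, S_uud = 45, S_udd = 24, S_ddd = 12.8
Terminal payoffs (S − K): max(59.38, 0) = 59.38, max(20, 0) = 20, max(-1, 0) = 0, max(-12.2, 0) = 0
Node uu (S = 56.25): V_uu = 1/1.08·[0.4000·59.3750 + 0.6000·20.0000] = 33.1019
Node ud (S = 30): V_ud = 1/1.08·[0.4000·20.0000 + 0.6000·0.0000] = 7.4074
Node dd (S = 16): V_dd = 1/1.08·[0.4000·0.0000 + 0.6000·0.0000] = 0.0000
Node u (S = 37.5): V_u = 1/1.08·[0.4000·33.1019 + 0.6000·7.4074] = 16.3752
Node d (S = 20): V_d = 1/1.08·[0.4000·7.4074 + 0.6000·0.0000] = 2.7435
Node 0 (S = 25): V_0 = 1/1.08·[0.4000·16.3752 + 0.6000·2.7435] = 7.5890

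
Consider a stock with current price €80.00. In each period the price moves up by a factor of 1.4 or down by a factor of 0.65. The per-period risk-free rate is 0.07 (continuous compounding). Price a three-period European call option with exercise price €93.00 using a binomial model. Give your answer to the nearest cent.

€21.34

Risk-neutral probability p = (e^0.07 − 0.65)/(1.4 − 0.65) = 0.4225/0.7500 = 0.5633
Terminal stock prices: S_uuu = 219.5, S_uud = 101.9, S_udd = 47.32, S_ddd = 21.97
Terminal payoffs (S − K): max(126.5, 0) = 126.5, max(8.92, 0) = 8.92, max(-45.68, 0) = 0, max(-71.03, 0) = 0
Node uu (S = 156.8): V_uu = e^(−0.07)·[0.5633·126.5200 + 0.4367·8.9200] = 70.0874
Node ud (S = 72.8): V_ud = e^(−0.07)·[0.5633·8.9200 + 0.4367·0.0000] = 4.6853
Node dd (S = 33.8): V_dd = e^(−0.07)·[0.5633·0.0000 + 0.4367·0.0000] = 0.0000
Node u (S = 112): V_u = e^(−0.07)·[0.5633·70.0874 + 0.4367·4.6853] = 38.7216
Node d (S = 52): V_d = e^(−0.07)·[0.5633·4.6853 + 0.4367·0.0000] = 2.4610
Node 0 (S = 80): V_0 = e^(−0.07)·[0.5633·38.7216 + 0.4367·2.4610] = 21.3408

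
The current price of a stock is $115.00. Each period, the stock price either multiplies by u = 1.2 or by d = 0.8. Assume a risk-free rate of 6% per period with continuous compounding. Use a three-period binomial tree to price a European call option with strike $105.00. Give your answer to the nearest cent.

$32.15

Risk-neutral probability p = (e^0.06 − 0.8)/(1.2 − 0.8) = 0.2618/0.4000 = 0.6546
Terminal stock prices: S_uuu = 198.7, S_uud = 132.5, S_udd = 88.32, S_ddd = 58.88
Terminal payoffs (S − K): max(93.72, 0) = 93.72, max(27.48, 0) = 27.48, max(-16.68, 0) = 0, max(-46.12, 0) = 0
Node uu (S = 165.6): V_uu = e^(−0.06)·[0.6546·93.7200 + 0.3454·27.4800] = 66.7147
Node ud (S = 110.4): V_ud = e^(−0.06)·[0.6546·27.4800 + 0.3454·0.0000] = 16.9406
Node dd (S = 73.6): V_dd = e^(−0.06)·[0.6546·0.0000 + 0.3454·0.0000] = 0.0000
Node u (S = 138): V_u = e^(−0.06)·[0.6546·66.7147 + 0.3454·16.9406] = 46.6384
Node d (S = 92): V_d = e^(−0.06)·[0.6546·16.9406 + 0.3454·0.0000] = 10.4434
Node 0 (S = 115): V_0 = e^(−0.06)·[0.6546·46.6384 + 0.3454·10.4434] = 32.1484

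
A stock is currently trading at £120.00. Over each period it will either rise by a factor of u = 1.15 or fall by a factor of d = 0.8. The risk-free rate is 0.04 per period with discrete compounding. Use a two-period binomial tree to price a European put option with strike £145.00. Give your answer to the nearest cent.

£20.02

Risk-neutral probability p = (1 + 0.04 − 0.8)/(1.15 − 0.8) = 0.2400/0.3500 = 0.6857
Terminal stock prices: S_uu = 158.7, S_ud = 110.4, S_dd = 76.8
Terminal payoffs (K − S): max(-13.7, 0) = 0, max(34.6, 0) = 34.6, max(68.2, 0) = 68.2
Node u (S = 138): V_u = 1/1.04·[0.6857·0.0000 + 0.3143·34.6000] = 10.4560
Node d (S = 96): V_d = 1/1.04·[0.6857·34.6000 + 0.3143·68.2000] = 43.4231
Node 0 (S = 120): V_0 = 1/1.04·[0.6857·10.4560 + 0.3143·43.4231] = 20.0165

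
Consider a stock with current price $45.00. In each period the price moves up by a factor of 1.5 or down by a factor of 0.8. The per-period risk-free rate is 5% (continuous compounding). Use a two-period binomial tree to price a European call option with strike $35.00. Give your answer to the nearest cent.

$15.64

Risk-neutral probability p = (e^0.05 − 0.8)/(1.5 − 0.8) = 0.2513/0.7000 = 0.3590
Terminal stock prices: S_uu = 101.2, S_ud = 54, S_dd = 28.8
Terminal payoffs (S − K): max(66.25, 0) = 66.25, max(19, 0) = 19, max(-6.2, 0) = 0
Node u (S = 67.5): V_u = e^(−0.05)·[0.3590·66.2500 + 0.6410·19.0000] = 34.2070
Node d (S = 36): V_d = e^(−0.05)·[0.3590·19.0000 + 0.6410·0.0000] = 6.4876
Node 0 (S = 45): V_0 = e^(−0.05)·[0.3590·34.2070 + 0.6410·6.4876] = 15.6360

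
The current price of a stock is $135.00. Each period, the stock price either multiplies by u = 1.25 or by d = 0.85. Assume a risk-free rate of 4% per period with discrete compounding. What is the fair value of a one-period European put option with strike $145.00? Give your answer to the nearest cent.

Risk-neutral probability p = (1 + 0.04 − 0.85)/(1.25 − 0.85) = 0.1900/0.4000 = 0.4750
Terminal stock prices: S_u = 168.8, S_d = 114.8
Terminal payoffs (K − S): max(-23.75, 0) = 0, max(30.25, 0) = 30.25
Node 0 (S = 135): V_0 = 1/1.04·[0.4750·0.0000 + 0.5250·30.2500] = 15.2704

$15.27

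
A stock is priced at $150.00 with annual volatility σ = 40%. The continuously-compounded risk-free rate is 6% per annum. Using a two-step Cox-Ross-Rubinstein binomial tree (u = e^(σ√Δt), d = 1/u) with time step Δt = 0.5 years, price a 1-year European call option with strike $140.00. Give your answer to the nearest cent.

CRR parameters: u = e^(σ√Δt) = e^(0.4·√0.5) = 1.3269, d = 1/u = 0.7536
Per-period rate: rΔt = 0.06·0.5 = 0.03, so R = e^0.03 = 1.0305
Risk-neutral probability p = (e^0.03 − 0.7536)/(1.3269 − 0.7536) = 0.2768/0.5733 = 0.4829
Terminal stock prices: S_uu = 264.1, S_ud = 150, S_dd = 85.2
Terminal payoffs (S − K): max(124.1, 0) = 124.1, max(10, 0) = 10, max(-54.8, 0) = 0
Node u (S = 199): V_u = e^(−0.03)·[0.4829·124.0981 + 0.5171·10.0000] = 63.1721
Node d (S = 113): V_d = e^(−0.03)·[0.4829·10.0000 + 0.5171·0.0000] = 4.6861
Node 0 (S = 150): V_0 = e^(−0.03)·[0.4829·63.1721 + 0.5171·4.6861] = 31.9548

$31.95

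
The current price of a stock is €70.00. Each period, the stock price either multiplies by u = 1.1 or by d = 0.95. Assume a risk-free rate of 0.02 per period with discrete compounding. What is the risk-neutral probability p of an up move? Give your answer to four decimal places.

Risk-neutral probability p = (1 + 0.02 − 0.95)/(1.1 − 0.95) = 0.0700/0.1500 = 0.4667

p = 0.4667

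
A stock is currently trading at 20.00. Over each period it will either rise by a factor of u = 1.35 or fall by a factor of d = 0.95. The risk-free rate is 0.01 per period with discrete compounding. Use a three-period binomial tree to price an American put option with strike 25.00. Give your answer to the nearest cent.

Risk-neutral probability p = (1 + 0.01 − 0.95)/(1.35 − 0.95) = 0.0600/0.4000 = 0.1500
Terminal stock prices: S_uuu = 49.21, S_uud = 34.63, S_udd = 24.37, S_ddd = 17.15
Terminal payoffs (K − S): max(-24.21, 0) = 0, max(-9.627, 0) = 0, max(0.6325, 0) = 0.6325, max(7.853, 0) = 7.853
Node uu (S = 36.45): continuation = 1/1.01·[0.1500·0.0000 + 0.8500·0.0000] = 0.0000; exercise value = 0.0000 ≤ continuation, so V_uu = 0.0000
Node ud (S = 25.65): continuation = 1/1.01·[0.1500·0.0000 + 0.8500·0.6325] = 0.5323; exercise value = 0.0000 ≤ continuation, so V_ud = 0.5323
Node dd (S = 18.05): continuation = 1/1.01·[0.1500·0.6325 + 0.8500·7.8525] = 6.7025; exercise value = 6.9500 > continuation, so V_dd = 6.9500 (exercise)
Node u (S = 27): continuation = 1/1.01·[0.1500·0.0000 + 0.8500·0.5323] = 0.4480; exercise value = 0.0000 ≤ continuation, so V_u = 0.4480
Node d (S = 19): continuation = 1/1.01·[0.1500·0.5323 + 0.8500·6.9500] = 5.9281; exercise value = 6.0000 > continuation, so V_d = 6.0000 (exercise)
Node 0 (S = 20): continuation = 1/1.01·[0.1500·0.4480 + 0.8500·6.0000] = 5.1160; exercise value = 5.0000 ≤ continuation, so V_0 = 5.1160

5.12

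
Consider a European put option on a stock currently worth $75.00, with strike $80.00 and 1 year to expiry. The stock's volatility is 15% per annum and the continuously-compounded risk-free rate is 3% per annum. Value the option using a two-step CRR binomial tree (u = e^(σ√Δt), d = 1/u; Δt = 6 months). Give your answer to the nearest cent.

CRR parameters: u = e^(σ√Δt) = e^(0.15·√0.5) = 1.1119, d = 1/u = 0.8994
Per-period rate: rΔt = 0.03·0.5 = 0.015, so R = e^0.015 = 1.0151
Risk-neutral probability p = (e^0.015 − 0.8994)/(1.1119 − 0.8994) = 0.1157/0.2125 = 0.5446
Terminal stock prices: S_uu = 92.72, S_ud = 75, S_dd = 60.66
Terminal payoffs (K − S): max(-12.72, 0) = 0, max(5, 0) = 5, max(19.34, 0) = 19.34
Node u (S = 83.39): V_u = e^(−0.015)·[0.5446·0.0000 + 0.4554·5.0000] = 2.2430
Node d (S = 67.45): V_d = e^(−0.015)·[0.5446·5.0000 + 0.4554·19.3357] = 11.3566
Node 0 (S = 75): V_0 = e^(−0.015)·[0.5446·2.2430 + 0.4554·11.3566] = 6.2980

$6.30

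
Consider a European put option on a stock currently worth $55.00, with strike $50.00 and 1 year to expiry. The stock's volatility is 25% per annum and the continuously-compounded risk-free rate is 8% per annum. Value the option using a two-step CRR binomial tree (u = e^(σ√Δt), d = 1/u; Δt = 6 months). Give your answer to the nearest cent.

CRR parameters: u = e^(σ√Δt) = e^(0.25·√0.5) = 1.1934, d = 1/u = 0.8380
Per-period rate: rΔt = 0.08·0.5 = 0.04, so R = e^0.04 = 1.0408
Risk-neutral probability p = (e^0.04 − 0.8380)/(1.1934 − 0.8380) = 0.2028/0.3554 = 0.5708
Terminal stock prices: S_uu = 78.33, S_ud = 55, S_dd = 38.62
Terminal payoffs (K − S): max(-28.33, 0) = 0, max(-5, 0) = 0, max(11.38, 0) = 11.38
Node u (S = 65.64): V_u = e^(−0.04)·[0.5708·0.0000 + 0.4292·0.0000] = 0.0000
Node d (S = 46.09): V_d = e^(−0.04)·[0.5708·0.0000 + 0.4292·11.3796] = 4.6932
Node 0 (S = 55): V_0 = e^(−0.04)·[0.5708·0.0000 + 0.4292·4.6932] = 1.9355

$1.94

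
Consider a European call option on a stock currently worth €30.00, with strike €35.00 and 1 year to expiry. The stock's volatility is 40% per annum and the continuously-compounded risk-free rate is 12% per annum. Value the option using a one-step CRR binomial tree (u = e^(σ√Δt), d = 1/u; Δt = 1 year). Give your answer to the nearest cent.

€4.81

CRR parameters: u = e^(σ√Δt) = e^(0.4·√1) = 1.4918, d = 1/u = 0.6703
Per-period rate: rΔt = 0.12·1 = 0.12, so R = e^0.12 = 1.1275
Risk-neutral probability p = (e^0.12 − 0.6703)/(1.4918 − 0.6703) = 0.4572/0.8215 = 0.5565
Terminal stock prices: S_u = 44.75, S_d = 20.11
Terminal payoffs (S − K): max(9.755, 0) = 9.755, max(-14.89, 0) = 0
Node 0 (S = 30): V_0 = e^(−0.12)·[0.5565·9.7547 + 0.4435·0.0000] = 4.8148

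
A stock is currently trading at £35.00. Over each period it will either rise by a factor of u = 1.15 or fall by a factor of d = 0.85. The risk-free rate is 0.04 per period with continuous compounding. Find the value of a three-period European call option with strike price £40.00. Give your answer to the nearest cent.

£3.02

Risk-neutral probability p = (e^0.04 − 0.85)/(1.15 − 0.85) = 0.1908/0.3000 = 0.6360
Terminal stock prices: S_uuu = 53.23, S_uud = 39.34, S_udd = 29.08, S_ddd = 21.49
Terminal payoffs (S − K): max(13.23, 0) = 13.23, max(-0.6556, 0) = 0, max(-10.92, 0) = 0, max(-18.51, 0) = 0
Node uu (S = 46.29): V_uu = e^(−0.04)·[0.6360·13.2306 + 0.3640·0.0000] = 8.0852
Node ud (S = 34.21): V_ud = e^(−0.04)·[0.6360·0.0000 + 0.3640·0.0000] = 0.0000
Node dd (S = 25.29): V_dd = e^(−0.04)·[0.6360·0.0000 + 0.3640·0.0000] = 0.0000
Node u (S = 40.25): V_u = e^(−0.04)·[0.6360·8.0852 + 0.3640·0.0000] = 4.9408
Node d (S = 29.75): V_d = e^(−0.04)·[0.6360·0.0000 + 0.3640·0.0000] = 0.0000
Node 0 (S = 35): V_0 = e^(−0.04)·[0.6360·4.9408 + 0.3640·0.0000] = 3.0193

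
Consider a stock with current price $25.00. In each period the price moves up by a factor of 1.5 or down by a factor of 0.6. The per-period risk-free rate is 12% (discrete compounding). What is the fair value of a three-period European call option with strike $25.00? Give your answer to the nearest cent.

$10.78

Risk-neutral probability p = (1 + 0.12 − 0.6)/(1.5 − 0.6) = 0.5200/0.9000 = 0.5778
Terminal stock prices: S_uuu = 84.38, S_uud = 33.75, S_udd = 13.5, S_ddd = 5.4
Terminal payoffs (S − K): max(59.38, 0) = 59.38, max(8.75, 0) = 8.75, max(-11.5, 0) = 0, max(-19.6, 0) = 0
Node uu (S = 56.25): V_uu = 1/1.12·[0.5778·59.3750 + 0.4222·8.7500] = 33.9286
Node ud (S = 22.5): V_ud = 1/1.12·[0.5778·8.7500 + 0.4222·0.0000] = 4.5139
Node dd (S = 9): V_dd = 1/1.12·[0.5778·0.0000 + 0.4222·0.0000] = 0.0000
Node u (S = 37.5): V_u = 1/1.12·[0.5778·33.9286 + 0.4222·4.5139] = 19.2045
Node d (S = 15): V_d = 1/1.12·[0.5778·4.5139 + 0.4222·0.0000] = 2.3286
Node 0 (S = 25): V_0 = 1/1.12·[0.5778·19.2045 + 0.4222·2.3286] = 10.7849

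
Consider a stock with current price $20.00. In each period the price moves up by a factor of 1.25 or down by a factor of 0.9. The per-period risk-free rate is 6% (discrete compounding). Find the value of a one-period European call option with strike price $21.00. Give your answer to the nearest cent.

Risk-neutral probability p = (1 + 0.06 − 0.9)/(1.25 − 0.9) = 0.1600/0.3500 = 0.4571
Terminal stock prices: S_u = 25, S_d = 18
Terminal payoffs (S − K): max(4, 0) = 4, max(-3, 0) = 0
Node 0 (S = 20): V_0 = 1/1.06·[0.4571·4.0000 + 0.5429·0.0000] = 1.7251

$1.73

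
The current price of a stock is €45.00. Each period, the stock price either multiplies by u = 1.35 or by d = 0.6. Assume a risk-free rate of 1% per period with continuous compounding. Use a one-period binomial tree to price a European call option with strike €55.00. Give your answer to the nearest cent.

€3.11

Risk-neutral probability p = (e^0.01 − 0.6)/(1.35 − 0.6) = 0.4101/0.7500 = 0.5467
Terminal stock prices: S_u = 60.75, S_d = 27
Terminal payoffs (S − K): max(5.75, 0) = 5.75, max(-28, 0) = 0
Node 0 (S = 45): V_0 = e^(−0.01)·[0.5467·5.7500 + 0.4533·0.0000] = 3.1124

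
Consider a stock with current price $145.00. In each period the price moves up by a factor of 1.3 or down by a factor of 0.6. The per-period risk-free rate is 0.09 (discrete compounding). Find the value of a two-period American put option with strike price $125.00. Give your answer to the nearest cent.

$12.56

Risk-neutral probability p = (1 + 0.09 − 0.6)/(1.3 − 0.6) = 0.4900/0.7000 = 0.7000
Terminal stock prices: S_uu = 245.1, S_ud = 113.1, S_dd = 52.2
Terminal payoffs (K − S): max(-120.1, 0) = 0, max(11.9, 0) = 11.9, max(72.8, 0) = 72.8
Node u (S = 188.5): continuation = 1/1.09·[0.7000·0.0000 + 0.3000·11.9000] = 3.2752; exercise value = 0.0000 ≤ continuation, so V_u = 3.2752
Node d (S = 87): continuation = 1/1.09·[0.7000·11.9000 + 0.3000·72.8000] = 27.6789; exercise value = 38.0000 > continuation, so V_d = 38.0000 (exercise)
Node 0 (S = 145): continuation = 1/1.09·[0.7000·3.2752 + 0.3000·38.0000] = 12.5621; exercise value = 0.0000 ≤ continuation, so V_0 = 12.5621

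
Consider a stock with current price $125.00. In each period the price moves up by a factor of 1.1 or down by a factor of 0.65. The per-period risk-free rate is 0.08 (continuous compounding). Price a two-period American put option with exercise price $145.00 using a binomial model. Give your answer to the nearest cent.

$20.00

Risk-neutral probability p = (e^0.08 − 0.65)/(1.1 − 0.65) = 0.4333/0.4500 = 0.9629
Terminal stock prices: S_uu = 151.3, S_ud = 89.38, S_dd = 52.81
Terminal payoffs (K − S): max(-6.25, 0) = 0, max(55.62, 0) = 55.62, max(92.19, 0) = 92.19
Node u (S = 137.5): continuation = e^(−0.08)·[0.9629·0.0000 + 0.0371·55.6250] = 1.9071; exercise value = 7.5000 > continuation, so V_u = 7.5000 (exercise)
Node d (S = 81.25): continuation = e^(−0.08)·[0.9629·55.6250 + 0.0371·92.1875] = 52.6019; exercise value = 63.7500 > continuation, so V_d = 63.7500 (exercise)
Node 0 (S = 125): continuation = e^(−0.08)·[0.9629·7.5000 + 0.0371·63.7500] = 8.8519; exercise value = 20.0000 > continuation, so V_0 = 20.0000 (exercise)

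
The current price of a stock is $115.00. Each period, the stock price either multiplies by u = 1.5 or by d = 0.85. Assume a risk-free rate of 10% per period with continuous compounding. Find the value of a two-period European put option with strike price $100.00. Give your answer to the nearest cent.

$5.11

Risk-neutral probability p = (e^0.1 − 0.85)/(1.5 − 0.85) = 0.2552/0.6500 = 0.3926
Terminal stock prices: S_uu = 258.8, S_ud = 146.6, S_dd = 83.09
Terminal payoffs (K − S): max(-158.8, 0) = 0, max(-46.62, 0) = 0, max(16.91, 0) = 16.91
Node u (S = 172.5): V_u = e^(−0.1)·[0.3926·0.0000 + 0.6074·0.0000] = 0.0000
Node d (S = 97.75): V_d = e^(−0.1)·[0.3926·0.0000 + 0.6074·16.9125] = 9.2955
Node 0 (S = 115): V_0 = e^(−0.1)·[0.3926·0.0000 + 0.6074·9.2955] = 5.1091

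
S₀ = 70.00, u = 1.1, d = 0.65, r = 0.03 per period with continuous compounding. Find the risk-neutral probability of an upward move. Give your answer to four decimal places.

p = 0.8455

Risk-neutral probability p = (e^0.03 − 0.65)/(1.1 − 0.65) = 0.3805/0.4500 = 0.8455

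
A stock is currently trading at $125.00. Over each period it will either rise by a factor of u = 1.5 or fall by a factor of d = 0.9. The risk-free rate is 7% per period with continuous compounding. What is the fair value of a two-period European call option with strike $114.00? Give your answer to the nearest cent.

Risk-neutral probability p = (e^0.07 − 0.9)/(1.5 − 0.9) = 0.1725/0.6000 = 0.2875
Terminal stock prices: S_uu = 281.2, S_ud = 168.8, S_dd = 101.2
Terminal payoffs (S − K): max(167.2, 0) = 167.2, max(54.75, 0) = 54.75, max(-12.75, 0) = 0
Node u (S = 187.5): V_u = e^(−0.07)·[0.2875·167.2500 + 0.7125·54.7500] = 81.2071
Node d (S = 112.5): V_d = e^(−0.07)·[0.2875·54.7500 + 0.7125·0.0000] = 14.6772
Node 0 (S = 125): V_0 = e^(−0.07)·[0.2875·81.2071 + 0.7125·14.6772] = 31.5200

$31.52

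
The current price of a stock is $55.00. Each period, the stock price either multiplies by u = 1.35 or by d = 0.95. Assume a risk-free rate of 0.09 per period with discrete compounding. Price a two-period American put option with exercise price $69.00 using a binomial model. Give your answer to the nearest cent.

$14.00

Risk-neutral probability p = (1 + 0.09 − 0.95)/(1.35 − 0.95) = 0.1400/0.4000 = 0.3500
Terminal stock prices: S_uu = 100.2, S_ud = 70.54, S_dd = 49.64
Terminal payoffs (K − S): max(-31.24, 0) = 0, max(-1.537, 0) = 0, max(19.36, 0) = 19.36
Node u (S = 74.25): continuation = 1/1.09·[0.3500·0.0000 + 0.6500·0.0000] = 0.0000; exercise value = 0.0000 ≤ continuation, so V_u = 0.0000
Node d (S = 52.25): continuation = 1/1.09·[0.3500·0.0000 + 0.6500·19.3625] = 11.5464; exercise value = 16.7500 > continuation, so V_d = 16.7500 (exercise)
Node 0 (S = 55): continuation = 1/1.09·[0.3500·0.0000 + 0.6500·16.7500] = 9.9885; exercise value = 14.0000 > continuation, so V_0 = 14.0000 (exercise)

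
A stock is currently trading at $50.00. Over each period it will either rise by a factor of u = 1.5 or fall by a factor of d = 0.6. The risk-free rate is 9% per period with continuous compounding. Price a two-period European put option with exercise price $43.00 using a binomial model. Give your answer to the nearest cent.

Risk-neutral probability p = (e^0.09 − 0.6)/(1.5 − 0.6) = 0.4942/0.9000 = 0.5491
Terminal stock prices: S_uu = 112.5, S_ud = 45, S_dd = 18
Terminal payoffs (K − S): max(-69.5, 0) = 0, max(-2, 0) = 0, max(25, 0) = 25
Node u (S = 75): V_u = e^(−0.09)·[0.5491·0.0000 + 0.4509·0.0000] = 0.0000
Node d (S = 30): V_d = e^(−0.09)·[0.5491·0.0000 + 0.4509·25.0000] = 10.3027
Node 0 (S = 50): V_0 = e^(−0.09)·[0.5491·0.0000 + 0.4509·10.3027] = 4.2458

$4.25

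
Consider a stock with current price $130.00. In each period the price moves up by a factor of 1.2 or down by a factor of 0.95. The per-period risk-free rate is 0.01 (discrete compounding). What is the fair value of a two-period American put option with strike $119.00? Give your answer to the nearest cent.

Risk-neutral probability p = (1 + 0.01 − 0.95)/(1.2 − 0.95) = 0.0600/0.2500 = 0.2400
Terminal stock prices: S_uu = 187.2, S_ud = 148.2, S_dd = 117.3
Terminal payoffs (K − S): max(-68.2, 0) = 0, max(-29.2, 0) = 0, max(1.675, 0) = 1.675
Node u (S = 156): continuation = 1/1.01·[0.2400·0.0000 + 0.7600·0.0000] = 0.0000; exercise value = 0.0000 ≤ continuation, so V_u = 0.0000
Node d (S = 123.5): continuation = 1/1.01·[0.2400·0.0000 + 0.7600·1.6750] = 1.2604; exercise value = 0.0000 ≤ continuation, so V_d = 1.2604
Node 0 (S = 130): continuation = 1/1.01·[0.2400·0.0000 + 0.7600·1.2604] = 0.9484; exercise value = 0.0000 ≤ continuation, so V_0 = 0.9484

$0.95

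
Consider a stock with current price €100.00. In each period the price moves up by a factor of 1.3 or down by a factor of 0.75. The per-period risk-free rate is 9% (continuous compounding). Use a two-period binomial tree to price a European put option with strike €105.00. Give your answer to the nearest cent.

€8.64

Risk-neutral probability p = (e^0.09 − 0.75)/(1.3 − 0.75) = 0.3442/0.5500 = 0.6258
Terminal stock prices: S_uu = 169, S_ud = 97.5, S_dd = 56.25
Terminal payoffs (K − S): max(-64, 0) = 0, max(7.5, 0) = 7.5, max(48.75, 0) = 48.75
Node u (S = 130): V_u = e^(−0.09)·[0.6258·0.0000 + 0.3742·7.5000] = 2.5651
Node d (S = 75): V_d = e^(−0.09)·[0.6258·7.5000 + 0.3742·48.7500] = 20.9628
Node 0 (S = 100): V_0 = e^(−0.09)·[0.6258·2.5651 + 0.3742·20.9628] = 8.6367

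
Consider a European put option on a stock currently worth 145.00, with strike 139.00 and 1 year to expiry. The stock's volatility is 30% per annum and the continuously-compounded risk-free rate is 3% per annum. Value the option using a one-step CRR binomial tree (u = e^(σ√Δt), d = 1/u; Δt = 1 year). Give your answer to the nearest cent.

16.07

CRR parameters: u = e^(σ√Δt) = e^(0.3·√1) = 1.3499, d = 1/u = 0.7408
Per-period rate: rΔt = 0.03·1 = 0.03, so R = e^0.03 = 1.0305
Risk-neutral probability p = (e^0.03 − 0.7408)/(1.3499 − 0.7408) = 0.2896/0.6090 = 0.4756
Terminal stock prices: S_u = 195.7, S_d = 107.4
Terminal payoffs (K − S): max(-56.73, 0) = 0, max(31.58, 0) = 31.58
Node 0 (S = 145): V_0 = e^(−0.03)·[0.4756·0.0000 + 0.5244·31.5814] = 16.0730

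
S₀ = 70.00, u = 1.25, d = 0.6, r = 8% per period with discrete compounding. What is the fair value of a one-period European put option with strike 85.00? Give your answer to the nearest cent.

Risk-neutral probability p = (1 + 0.08 − 0.6)/(1.25 − 0.6) = 0.4800/0.6500 = 0.7385
Terminal stock prices: S_u = 87.5, S_d = 42
Terminal payoffs (K − S): max(-2.5, 0) = 0, max(43, 0) = 43
Node 0 (S = 70): V_0 = 1/1.08·[0.7385·0.0000 + 0.2615·43.0000] = 10.4131

10.41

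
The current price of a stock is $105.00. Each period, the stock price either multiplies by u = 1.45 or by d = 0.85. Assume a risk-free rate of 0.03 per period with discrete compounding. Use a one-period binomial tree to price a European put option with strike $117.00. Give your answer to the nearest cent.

$18.86

Risk-neutral probability p = (1 + 0.03 − 0.85)/(1.45 − 0.85) = 0.1800/0.6000 = 0.3000
Terminal stock prices: S_u = 152.2, S_d = 89.25
Terminal payoffs (K − S): max(-35.25, 0) = 0, max(27.75, 0) = 27.75
Node 0 (S = 105): V_0 = 1/1.03·[0.3000·0.0000 + 0.7000·27.7500] = 18.8592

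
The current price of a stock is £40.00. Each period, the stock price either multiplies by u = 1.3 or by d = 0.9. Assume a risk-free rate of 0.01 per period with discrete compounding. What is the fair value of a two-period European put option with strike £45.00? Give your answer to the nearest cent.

£6.49

Risk-neutral probability p = (1 + 0.01 − 0.9)/(1.3 − 0.9) = 0.1100/0.4000 = 0.2750
Terminal stock prices: S_uu = 67.6, S_ud = 46.8, S_dd = 32.4
Terminal payoffs (K − S): max(-22.6, 0) = 0, max(-1.8, 0) = 0, max(12.6, 0) = 12.6
Node u (S = 52): V_u = 1/1.01·[0.2750·0.0000 + 0.7250·0.0000] = 0.0000
Node d (S = 36): V_d = 1/1.01·[0.2750·0.0000 + 0.7250·12.6000] = 9.0446
Node 0 (S = 40): V_0 = 1/1.01·[0.2750·0.0000 + 0.7250·9.0446] = 6.4924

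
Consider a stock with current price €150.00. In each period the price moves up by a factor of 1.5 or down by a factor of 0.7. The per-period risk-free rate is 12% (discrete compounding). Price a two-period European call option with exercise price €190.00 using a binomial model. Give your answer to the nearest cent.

Risk-neutral probability p = (1 + 0.12 − 0.7)/(1.5 − 0.7) = 0.4200/0.8000 = 0.5250
Terminal stock prices: S_uu = 337.5, S_ud = 157.5, S_dd = 73.5
Terminal payoffs (S − K): max(147.5, 0) = 147.5, max(-32.5, 0) = 0, max(-116.5, 0) = 0
Node u (S = 225): V_u = 1/1.12·[0.5250·147.5000 + 0.4750·0.0000] = 69.1406
Node d (S = 105): V_d = 1/1.12·[0.5250·0.0000 + 0.4750·0.0000] = 0.0000
Node 0 (S = 150): V_0 = 1/1.12·[0.5250·69.1406 + 0.4750·0.0000] = 32.4097

€32.41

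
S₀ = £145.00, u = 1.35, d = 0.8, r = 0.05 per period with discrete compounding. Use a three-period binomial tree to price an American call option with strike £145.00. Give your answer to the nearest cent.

Risk-neutral probability p = (1 + 0.05 − 0.8)/(1.35 − 0.8) = 0.2500/0.5500 = 0.4545
Terminal stock prices: S_uuu = 356.8, S_uud = 211.4, S_udd = 125.3, S_ddd = 74.24
Terminal payoffs (S − K): max(211.8, 0) = 211.8, max(66.41, 0) = 66.41, max(-19.72, 0) = 0, max(-70.76, 0) = 0
Node uu (S = 264.3): continuation = 1/1.05·[0.4545·211.7544 + 0.5455·66.4100] = 126.1673; exercise value = 119.2625 ≤ continuation, so V_uu = 126.1673
Node ud (S = 156.6): continuation = 1/1.05·[0.4545·66.4100 + 0.5455·0.0000] = 28.7489; exercise value = 11.6000 ≤ continuation, so V_ud = 28.7489
Node dd (S = 92.8): continuation = 1/1.05·[0.4545·0.0000 + 0.5455·0.0000] = 0.0000; exercise value = 0.0000 ≤ continuation, so V_dd = 0.0000
Node u (S = 195.8): continuation = 1/1.05·[0.4545·126.1673 + 0.5455·28.7489] = 69.5524; exercise value = 50.7500 ≤ continuation, so V_u = 69.5524
Node d (S = 116): continuation = 1/1.05·[0.4545·28.7489 + 0.5455·0.0000] = 12.4454; exercise value = 0.0000 ≤ continuation, so V_d = 12.4454
Node 0 (S = 145): continuation = 1/1.05·[0.4545·69.5524 + 0.5455·12.4454] = 36.5744; exercise value = 0.0000 ≤ continuation, so V_0 = 36.5744

£36.57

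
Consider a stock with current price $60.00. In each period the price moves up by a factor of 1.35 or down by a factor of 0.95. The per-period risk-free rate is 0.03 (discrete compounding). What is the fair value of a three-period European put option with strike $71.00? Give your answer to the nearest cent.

$9.16

Risk-neutral probability p = (1 + 0.03 − 0.95)/(1.35 − 0.95) = 0.0800/0.4000 = 0.2000
Terminal stock prices: S_uuu = 147.6, S_uud = 103.9, S_udd = 73.1, S_ddd = 51.44
Terminal payoffs (K − S): max(-76.62, 0) = 0, max(-32.88, 0) = 0, max(-2.102, 0) = 0, max(19.56, 0) = 19.56
Node uu (S = 109.4): V_uu = 1/1.03·[0.2000·0.0000 + 0.8000·0.0000] = 0.0000
Node ud (S = 76.95): V_ud = 1/1.03·[0.2000·0.0000 + 0.8000·0.0000] = 0.0000
Node dd (S = 54.15): V_dd = 1/1.03·[0.2000·0.0000 + 0.8000·19.5575] = 15.1903
Node u (S = 81): V_u = 1/1.03·[0.2000·0.0000 + 0.8000·0.0000] = 0.0000
Node d (S = 57): V_d = 1/1.03·[0.2000·0.0000 + 0.8000·15.1903] = 11.7983
Node 0 (S = 60): V_0 = 1/1.03·[0.2000·0.0000 + 0.8000·11.7983] = 9.1637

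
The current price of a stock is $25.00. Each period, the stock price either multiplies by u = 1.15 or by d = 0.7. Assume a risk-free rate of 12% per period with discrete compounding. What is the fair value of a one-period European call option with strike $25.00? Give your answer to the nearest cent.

Risk-neutral probability p = (1 + 0.12 − 0.7)/(1.15 − 0.7) = 0.4200/0.4500 = 0.9333
Terminal stock prices: S_u = 28.75, S_d = 17.5
Terminal payoffs (S − K): max(3.75, 0) = 3.75, max(-7.5, 0) = 0
Node 0 (S = 25): V_0 = 1/1.12·[0.9333·3.7500 + 0.0667·0.0000] = 3.1250

$3.12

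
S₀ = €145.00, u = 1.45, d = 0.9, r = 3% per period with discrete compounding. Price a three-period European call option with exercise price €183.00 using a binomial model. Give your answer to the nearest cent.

Risk-neutral probability p = (1 + 0.03 − 0.9)/(1.45 − 0.9) = 0.1300/0.5500 = 0.2364
Terminal stock prices: S_uuu = 442.1, S_uud = 274.4, S_udd = 170.3, S_ddd = 105.7
Terminal payoffs (S − K): max(259.1, 0) = 259.1, max(91.38, 0) = 91.38, max(-12.7, 0) = 0, max(-77.29, 0) = 0
Node uu (S = 304.9): V_uu = 1/1.03·[0.2364·259.0506 + 0.7636·91.3763] = 127.1926
Node ud (S = 189.2): V_ud = 1/1.03·[0.2364·91.3763 + 0.7636·0.0000] = 20.9690
Node dd (S = 117.5): V_dd = 1/1.03·[0.2364·0.0000 + 0.7636·0.0000] = 0.0000
Node u (S = 210.2): V_u = 1/1.03·[0.2364·127.1926 + 0.7636·20.9690] = 44.7343
Node d (S = 130.5): V_d = 1/1.03·[0.2364·20.9690 + 0.7636·0.0000] = 4.8119
Node 0 (S = 145): V_0 = 1/1.03·[0.2364·44.7343 + 0.7636·4.8119] = 13.8331

€13.83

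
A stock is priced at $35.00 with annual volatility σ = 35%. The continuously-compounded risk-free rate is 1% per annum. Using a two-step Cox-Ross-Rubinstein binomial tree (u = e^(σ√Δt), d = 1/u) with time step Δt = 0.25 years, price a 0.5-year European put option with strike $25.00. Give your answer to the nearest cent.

CRR parameters: u = e^(σ√Δt) = e^(0.35·√0.25) = 1.1912, d = 1/u = 0.8395
Per-period rate: rΔt = 0.01·0.25 = 0.0025, so R = e^0.0025 = 1.0025
Risk-neutral probability p = (e^0.0025 − 0.8395)/(1.1912 − 0.8395) = 0.1630/0.3518 = 0.4635
Terminal stock prices: S_uu = 49.67, S_ud = 35, S_dd = 24.66
Terminal payoffs (K − S): max(-24.67, 0) = 0, max(-10, 0) = 0, max(0.3359, 0) = 0.3359
Node u (S = 41.69): V_u = e^(−0.0025)·[0.4635·0.0000 + 0.5365·0.0000] = 0.0000
Node d (S = 29.38): V_d = e^(−0.0025)·[0.4635·0.0000 + 0.5365·0.3359] = 0.1798
Node 0 (S = 35): V_0 = e^(−0.0025)·[0.4635·0.0000 + 0.5365·0.1798] = 0.0962

$0.10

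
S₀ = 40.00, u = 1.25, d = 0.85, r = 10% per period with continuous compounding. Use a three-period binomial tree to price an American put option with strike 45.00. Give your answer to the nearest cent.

5.00

Risk-neutral probability p = (e^0.1 − 0.85)/(1.25 − 0.85) = 0.2552/0.4000 = 0.6379
Terminal stock prices: S_uuu = 78.12, S_uud = 53.12, S_udd = 36.12, S_ddd = 24.56
Terminal payoffs (K − S): max(-33.12, 0) = 0, max(-8.125, 0) = 0, max(8.875, 0) = 8.875, max(20.44, 0) = 20.44
Node uu (S = 62.5): continuation = e^(−0.1)·[0.6379·0.0000 + 0.3621·0.0000] = 0.0000; exercise value = 0.0000 ≤ continuation, so V_uu = 0.0000
Node ud (S = 42.5): continuation = e^(−0.1)·[0.6379·0.0000 + 0.3621·8.8750] = 2.9076; exercise value = 2.5000 ≤ continuation, so V_ud = 2.9076
Node dd (S = 28.9): continuation = e^(−0.1)·[0.6379·8.8750 + 0.3621·20.4350] = 11.8177; exercise value = 16.1000 > continuation, so V_dd = 16.1000 (exercise)
Node u (S = 50): continuation = e^(−0.1)·[0.6379·0.0000 + 0.3621·2.9076] = 0.9526; exercise value = 0.0000 ≤ continuation, so V_u = 0.9526
Node d (S = 34): continuation = e^(−0.1)·[0.6379·2.9076 + 0.3621·16.1000] = 6.9530; exercise value = 11.0000 > continuation, so V_d = 11.0000 (exercise)
Node 0 (S = 40): continuation = e^(−0.1)·[0.6379·0.9526 + 0.3621·11.0000] = 4.1536; exercise value = 5.0000 > continuation, so V_0 = 5.0000 (exercise)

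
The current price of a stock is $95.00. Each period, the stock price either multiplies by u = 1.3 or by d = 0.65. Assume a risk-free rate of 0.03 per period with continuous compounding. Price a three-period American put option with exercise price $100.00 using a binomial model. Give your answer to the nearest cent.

Risk-neutral probability p = (e^0.03 − 0.65)/(1.3 − 0.65) = 0.3805/0.6500 = 0.5853
Terminal stock prices: S_uuu = 208.7, S_uud = 104.4, S_udd = 52.18, S_ddd = 26.09
Terminal payoffs (K − S): max(-108.7, 0) = 0, max(-4.358, 0) = 0, max(47.82, 0) = 47.82, max(73.91, 0) = 73.91
Node uu (S = 160.6): continuation = e^(−0.03)·[0.5853·0.0000 + 0.4147·0.0000] = 0.0000; exercise value = 0.0000 ≤ continuation, so V_uu = 0.0000
Node ud (S = 80.28): continuation = e^(−0.03)·[0.5853·0.0000 + 0.4147·47.8212] = 19.2447; exercise value = 19.7250 > continuation, so V_ud = 19.7250 (exercise)
Node dd (S = 40.14): continuation = e^(−0.03)·[0.5853·47.8212 + 0.4147·73.9106] = 56.9071; exercise value = 59.8625 > continuation, so V_dd = 59.8625 (exercise)
Node u (S = 123.5): continuation = e^(−0.03)·[0.5853·0.0000 + 0.4147·19.7250] = 7.9379; exercise value = 0.0000 ≤ continuation, so V_u = 7.9379
Node d (S = 61.75): continuation = e^(−0.03)·[0.5853·19.7250 + 0.4147·59.8625] = 35.2946; exercise value = 38.2500 > continuation, so V_d = 38.2500 (exercise)
Node 0 (S = 95): continuation = e^(−0.03)·[0.5853·7.9379 + 0.4147·38.2500] = 19.9018; exercise value = 5.0000 ≤ continuation, so V_0 = 19.9018

$19.90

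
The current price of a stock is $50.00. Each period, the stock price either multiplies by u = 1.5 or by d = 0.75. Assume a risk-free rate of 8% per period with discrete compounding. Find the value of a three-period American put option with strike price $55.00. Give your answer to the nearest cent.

Risk-neutral probability p = (1 + 0.08 − 0.75)/(1.5 − 0.75) = 0.3300/0.7500 = 0.4400
Terminal stock prices: S_uuu = 168.8, S_uud = 84.38, S_udd = 42.19, S_ddd = 21.09
Terminal payoffs (K − S): max(-113.8, 0) = 0, max(-29.38, 0) = 0, max(12.81, 0) = 12.81, max(33.91, 0) = 33.91
Node uu (S = 112.5): continuation = 1/1.08·[0.4400·0.0000 + 0.5600·0.0000] = 0.0000; exercise value = 0.0000 ≤ continuation, so V_uu = 0.0000
Node ud (S = 56.25): continuation = 1/1.08·[0.4400·0.0000 + 0.5600·12.8125] = 6.6435; exercise value = 0.0000 ≤ continuation, so V_ud = 6.6435
Node dd (S = 28.12): continuation = 1/1.08·[0.4400·12.8125 + 0.5600·33.9062] = 22.8009; exercise value = 26.8750 > continuation, so V_dd = 26.8750 (exercise)
Node u (S = 75): continuation = 1/1.08·[0.4400·0.0000 + 0.5600·6.6435] = 3.4448; exercise value = 0.0000 ≤ continuation, so V_u = 3.4448
Node d (S = 37.5): continuation = 1/1.08·[0.4400·6.6435 + 0.5600·26.8750] = 16.6418; exercise value = 17.5000 > continuation, so V_d = 17.5000 (exercise)
Node 0 (S = 50): continuation = 1/1.08·[0.4400·3.4448 + 0.5600·17.5000] = 10.4775; exercise value = 5.0000 ≤ continuation, so V_0 = 10.4775

$10.48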